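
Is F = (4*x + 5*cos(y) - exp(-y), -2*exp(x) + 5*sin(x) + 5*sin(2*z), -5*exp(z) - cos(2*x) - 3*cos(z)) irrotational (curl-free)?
No, ∇×F = (-10*cos(2*z), -2*sin(2*x), -2*exp(x) + 5*sin(y) + 5*cos(x) - exp(-y))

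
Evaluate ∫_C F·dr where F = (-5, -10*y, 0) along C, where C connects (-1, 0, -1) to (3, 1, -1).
-25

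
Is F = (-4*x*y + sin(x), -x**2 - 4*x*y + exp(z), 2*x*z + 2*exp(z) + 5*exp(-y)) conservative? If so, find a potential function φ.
No, ∇×F = (-exp(z) - 5*exp(-y), -2*z, 2*x - 4*y) ≠ 0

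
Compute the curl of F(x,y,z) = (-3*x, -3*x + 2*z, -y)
(-3, 0, -3)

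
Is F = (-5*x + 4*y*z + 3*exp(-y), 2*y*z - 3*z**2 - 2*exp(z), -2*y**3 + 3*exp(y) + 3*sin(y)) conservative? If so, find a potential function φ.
No, ∇×F = (-6*y**2 - 2*y + 6*z + 3*exp(y) + 2*exp(z) + 3*cos(y), 4*y, -4*z + 3*exp(-y)) ≠ 0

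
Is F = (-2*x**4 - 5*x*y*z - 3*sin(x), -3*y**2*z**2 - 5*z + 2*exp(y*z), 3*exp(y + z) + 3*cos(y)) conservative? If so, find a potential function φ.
No, ∇×F = (6*y**2*z - 2*y*exp(y*z) + 3*exp(y + z) - 3*sin(y) + 5, -5*x*y, 5*x*z) ≠ 0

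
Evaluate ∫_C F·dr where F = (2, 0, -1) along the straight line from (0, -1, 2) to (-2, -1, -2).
0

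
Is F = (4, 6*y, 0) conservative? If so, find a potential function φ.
Yes, F is conservative. φ = 4*x + 3*y**2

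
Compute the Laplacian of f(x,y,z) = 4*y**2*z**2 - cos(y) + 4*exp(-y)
8*y**2 + 8*z**2 + cos(y) + 4*exp(-y)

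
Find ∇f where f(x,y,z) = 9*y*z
(0, 9*z, 9*y)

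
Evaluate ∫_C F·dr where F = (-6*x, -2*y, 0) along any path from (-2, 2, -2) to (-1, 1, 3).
12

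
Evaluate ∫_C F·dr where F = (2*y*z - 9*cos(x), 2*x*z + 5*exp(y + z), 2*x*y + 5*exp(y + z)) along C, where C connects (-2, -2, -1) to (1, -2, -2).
-9*sin(2) - 9*sin(1) - 5*exp(-3) + 5*exp(-4) + 16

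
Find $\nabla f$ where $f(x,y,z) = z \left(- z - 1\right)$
(0, 0, -2*z - 1)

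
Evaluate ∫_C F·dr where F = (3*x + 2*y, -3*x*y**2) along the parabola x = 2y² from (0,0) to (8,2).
1184/15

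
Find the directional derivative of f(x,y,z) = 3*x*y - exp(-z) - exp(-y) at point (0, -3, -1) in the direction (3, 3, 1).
sqrt(19)*(-27 + E + 3*exp(3))/19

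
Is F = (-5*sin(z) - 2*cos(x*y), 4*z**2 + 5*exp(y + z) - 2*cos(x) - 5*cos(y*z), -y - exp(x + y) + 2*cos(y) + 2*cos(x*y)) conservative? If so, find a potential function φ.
No, ∇×F = (-2*x*sin(x*y) - 5*y*sin(y*z) - 8*z - exp(x + y) - 5*exp(y + z) - 2*sin(y) - 1, 2*y*sin(x*y) + exp(x + y) - 5*cos(z), -2*x*sin(x*y) + 2*sin(x)) ≠ 0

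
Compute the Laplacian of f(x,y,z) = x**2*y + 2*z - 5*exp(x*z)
-5*x**2*exp(x*z) + 2*y - 5*z**2*exp(x*z)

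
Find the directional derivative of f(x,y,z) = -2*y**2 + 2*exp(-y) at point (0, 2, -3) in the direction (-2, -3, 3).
3*sqrt(22)*(1 + 4*exp(2))*exp(-2)/11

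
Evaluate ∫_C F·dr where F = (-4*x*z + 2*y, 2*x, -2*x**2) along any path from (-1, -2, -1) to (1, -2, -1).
-8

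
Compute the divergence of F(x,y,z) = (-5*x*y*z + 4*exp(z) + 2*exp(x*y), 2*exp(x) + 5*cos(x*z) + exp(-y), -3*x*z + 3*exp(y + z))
-3*x - 5*y*z + 2*y*exp(x*y) + 3*exp(y + z) - exp(-y)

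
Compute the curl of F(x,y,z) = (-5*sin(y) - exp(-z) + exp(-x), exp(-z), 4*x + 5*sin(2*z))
(exp(-z), -4 + exp(-z), 5*cos(y))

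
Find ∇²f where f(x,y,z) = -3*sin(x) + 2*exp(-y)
3*sin(x) + 2*exp(-y)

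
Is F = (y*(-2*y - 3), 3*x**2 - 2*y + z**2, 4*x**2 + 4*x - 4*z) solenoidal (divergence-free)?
No, ∇·F = -6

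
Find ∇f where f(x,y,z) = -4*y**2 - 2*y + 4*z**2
(0, -8*y - 2, 8*z)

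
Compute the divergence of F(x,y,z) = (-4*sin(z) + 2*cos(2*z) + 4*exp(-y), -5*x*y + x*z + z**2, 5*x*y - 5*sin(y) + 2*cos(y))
-5*x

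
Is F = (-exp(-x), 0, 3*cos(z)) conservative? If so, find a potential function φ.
Yes, F is conservative. φ = 3*sin(z) + exp(-x)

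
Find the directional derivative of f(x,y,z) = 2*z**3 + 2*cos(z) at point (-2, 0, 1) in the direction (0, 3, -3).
sqrt(2)*(-3 + sin(1))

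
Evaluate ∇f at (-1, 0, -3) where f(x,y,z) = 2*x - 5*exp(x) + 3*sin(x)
(-5*exp(-1) + 3*cos(1) + 2, 0, 0)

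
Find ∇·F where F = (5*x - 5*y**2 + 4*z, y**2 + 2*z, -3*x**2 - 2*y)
2*y + 5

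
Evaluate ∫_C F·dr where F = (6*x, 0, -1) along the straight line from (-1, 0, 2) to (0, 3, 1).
-2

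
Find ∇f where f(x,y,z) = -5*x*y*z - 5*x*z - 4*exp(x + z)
(-5*y*z - 5*z - 4*exp(x + z), -5*x*z, -5*x*y - 5*x - 4*exp(x + z))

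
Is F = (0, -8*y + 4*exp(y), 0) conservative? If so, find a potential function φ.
Yes, F is conservative. φ = -4*y**2 + 4*exp(y)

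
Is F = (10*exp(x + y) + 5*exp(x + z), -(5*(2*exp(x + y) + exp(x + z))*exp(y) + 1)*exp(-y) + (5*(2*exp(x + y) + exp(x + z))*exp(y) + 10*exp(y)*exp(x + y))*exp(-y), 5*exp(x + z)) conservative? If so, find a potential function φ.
Yes, F is conservative. φ = (5*(2*exp(x + y) + exp(x + z))*exp(y) + 1)*exp(-y)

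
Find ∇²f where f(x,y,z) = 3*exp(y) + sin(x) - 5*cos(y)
3*exp(y) - sin(x) + 5*cos(y)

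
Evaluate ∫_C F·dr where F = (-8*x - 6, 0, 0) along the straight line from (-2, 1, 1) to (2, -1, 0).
-24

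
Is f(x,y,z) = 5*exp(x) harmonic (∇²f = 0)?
No, ∇²f = 5*exp(x)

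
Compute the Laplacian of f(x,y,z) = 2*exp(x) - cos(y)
2*exp(x) + cos(y)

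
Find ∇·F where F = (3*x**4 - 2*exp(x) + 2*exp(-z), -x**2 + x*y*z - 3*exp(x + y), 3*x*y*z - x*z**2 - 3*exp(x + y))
12*x**3 + 3*x*y - x*z - 2*exp(x) - 3*exp(x + y)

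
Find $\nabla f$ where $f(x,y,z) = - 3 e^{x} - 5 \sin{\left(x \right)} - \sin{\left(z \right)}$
(-3*exp(x) - 5*cos(x), 0, -cos(z))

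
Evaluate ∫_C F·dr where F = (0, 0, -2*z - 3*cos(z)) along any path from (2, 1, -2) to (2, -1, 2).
-6*sin(2)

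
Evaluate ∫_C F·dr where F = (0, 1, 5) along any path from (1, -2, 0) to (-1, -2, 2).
10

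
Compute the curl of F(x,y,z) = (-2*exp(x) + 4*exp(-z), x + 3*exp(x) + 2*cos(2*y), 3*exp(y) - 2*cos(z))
(3*exp(y), -4*exp(-z), 3*exp(x) + 1)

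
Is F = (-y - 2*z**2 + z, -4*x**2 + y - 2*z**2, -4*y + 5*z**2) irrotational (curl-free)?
No, ∇×F = (4*z - 4, 1 - 4*z, 1 - 8*x)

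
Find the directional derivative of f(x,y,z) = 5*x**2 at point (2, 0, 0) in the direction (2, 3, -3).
20*sqrt(22)/11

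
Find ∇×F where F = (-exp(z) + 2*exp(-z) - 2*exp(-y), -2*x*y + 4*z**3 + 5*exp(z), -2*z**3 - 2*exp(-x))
(-12*z**2 - 5*exp(z), -exp(z) - 2*exp(-z) - 2*exp(-x), -2*y - 2*exp(-y))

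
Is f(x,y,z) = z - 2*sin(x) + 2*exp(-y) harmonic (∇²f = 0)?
No, ∇²f = 2*sin(x) + 2*exp(-y)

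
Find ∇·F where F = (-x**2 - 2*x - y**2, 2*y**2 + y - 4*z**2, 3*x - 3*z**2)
-2*x + 4*y - 6*z - 1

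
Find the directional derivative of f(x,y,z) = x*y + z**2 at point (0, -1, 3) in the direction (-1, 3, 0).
sqrt(10)/10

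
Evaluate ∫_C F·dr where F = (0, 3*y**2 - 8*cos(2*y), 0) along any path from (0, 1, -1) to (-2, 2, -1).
-4*sin(4) + 4*sin(2) + 7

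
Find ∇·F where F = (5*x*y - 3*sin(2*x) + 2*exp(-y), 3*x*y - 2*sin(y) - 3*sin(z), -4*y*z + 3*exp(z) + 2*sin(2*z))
3*x + y + 3*exp(z) - 6*cos(2*x) - 2*cos(y) + 4*cos(2*z)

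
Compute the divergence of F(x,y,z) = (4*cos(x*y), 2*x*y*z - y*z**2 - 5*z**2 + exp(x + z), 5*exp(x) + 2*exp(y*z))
2*x*z + 2*y*exp(y*z) - 4*y*sin(x*y) - z**2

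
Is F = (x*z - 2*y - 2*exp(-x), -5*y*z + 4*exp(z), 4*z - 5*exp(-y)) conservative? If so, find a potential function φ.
No, ∇×F = (5*y - 4*exp(z) + 5*exp(-y), x, 2) ≠ 0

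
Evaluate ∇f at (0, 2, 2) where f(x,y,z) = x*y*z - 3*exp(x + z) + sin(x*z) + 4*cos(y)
(6 - 3*exp(2), -4*sin(2), -3*exp(2))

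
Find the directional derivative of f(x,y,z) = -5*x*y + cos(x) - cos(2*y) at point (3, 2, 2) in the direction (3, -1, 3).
-sqrt(19)*(2*sin(4) + 3*sin(3) + 15)/19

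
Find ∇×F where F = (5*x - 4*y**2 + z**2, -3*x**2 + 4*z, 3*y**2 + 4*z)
(6*y - 4, 2*z, -6*x + 8*y)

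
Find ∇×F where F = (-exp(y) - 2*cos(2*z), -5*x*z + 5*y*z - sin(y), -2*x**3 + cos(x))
(5*x - 5*y, 6*x**2 + sin(x) + 4*sin(2*z), -5*z + exp(y))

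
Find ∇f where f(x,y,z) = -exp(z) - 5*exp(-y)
(0, 5*exp(-y), -exp(z))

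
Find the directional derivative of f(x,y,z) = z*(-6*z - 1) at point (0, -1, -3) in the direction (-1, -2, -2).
-70/3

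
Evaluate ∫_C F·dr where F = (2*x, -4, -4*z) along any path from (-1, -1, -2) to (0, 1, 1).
-3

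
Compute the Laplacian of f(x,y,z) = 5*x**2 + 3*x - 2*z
10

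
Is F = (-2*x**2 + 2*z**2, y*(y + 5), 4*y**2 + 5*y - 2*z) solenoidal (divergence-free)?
No, ∇·F = -4*x + 2*y + 3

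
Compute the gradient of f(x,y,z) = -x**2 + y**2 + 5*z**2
(-2*x, 2*y, 10*z)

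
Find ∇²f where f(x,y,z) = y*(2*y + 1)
4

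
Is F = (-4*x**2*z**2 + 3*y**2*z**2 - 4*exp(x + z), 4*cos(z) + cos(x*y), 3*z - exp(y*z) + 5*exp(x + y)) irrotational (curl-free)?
No, ∇×F = (-z*exp(y*z) + 5*exp(x + y) + 4*sin(z), -8*x**2*z + 6*y**2*z - 5*exp(x + y) - 4*exp(x + z), -y*(6*z**2 + sin(x*y)))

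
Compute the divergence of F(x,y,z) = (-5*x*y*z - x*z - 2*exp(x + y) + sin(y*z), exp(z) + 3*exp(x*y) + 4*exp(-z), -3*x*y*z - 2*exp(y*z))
-3*x*y + 3*x*exp(x*y) - 5*y*z - 2*y*exp(y*z) - z - 2*exp(x + y)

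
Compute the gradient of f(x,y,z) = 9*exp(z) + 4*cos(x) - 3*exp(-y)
(-4*sin(x), 3*exp(-y), 9*exp(z))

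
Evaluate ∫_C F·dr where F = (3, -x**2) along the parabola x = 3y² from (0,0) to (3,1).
36/5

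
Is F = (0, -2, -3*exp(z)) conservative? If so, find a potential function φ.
Yes, F is conservative. φ = -2*y - 3*exp(z)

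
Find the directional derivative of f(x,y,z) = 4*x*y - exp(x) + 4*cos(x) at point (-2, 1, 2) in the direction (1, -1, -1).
sqrt(3)*(-1 + 4*exp(2)*sin(2) + 12*exp(2))*exp(-2)/3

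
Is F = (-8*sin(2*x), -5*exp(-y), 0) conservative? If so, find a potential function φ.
Yes, F is conservative. φ = 4*cos(2*x) + 5*exp(-y)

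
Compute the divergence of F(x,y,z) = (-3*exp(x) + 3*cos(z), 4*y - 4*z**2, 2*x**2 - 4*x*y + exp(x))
4 - 3*exp(x)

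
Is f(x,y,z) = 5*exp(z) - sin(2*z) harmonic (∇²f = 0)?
No, ∇²f = 5*exp(z) + 4*sin(2*z)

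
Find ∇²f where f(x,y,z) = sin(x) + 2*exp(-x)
-sin(x) + 2*exp(-x)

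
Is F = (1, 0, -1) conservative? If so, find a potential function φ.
Yes, F is conservative. φ = x - z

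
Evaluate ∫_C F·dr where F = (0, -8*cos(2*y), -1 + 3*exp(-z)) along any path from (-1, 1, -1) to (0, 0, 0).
-4 + 4*sin(2) + 3*E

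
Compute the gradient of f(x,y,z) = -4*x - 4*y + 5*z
(-4, -4, 5)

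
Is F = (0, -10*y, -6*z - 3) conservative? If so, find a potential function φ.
Yes, F is conservative. φ = -5*y**2 - 3*z**2 - 3*z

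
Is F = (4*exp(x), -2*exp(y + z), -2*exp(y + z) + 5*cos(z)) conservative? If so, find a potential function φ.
Yes, F is conservative. φ = 4*exp(x) - 2*exp(y + z) + 5*sin(z)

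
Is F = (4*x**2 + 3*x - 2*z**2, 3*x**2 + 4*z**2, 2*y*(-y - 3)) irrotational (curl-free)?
No, ∇×F = (-4*y - 8*z - 6, -4*z, 6*x)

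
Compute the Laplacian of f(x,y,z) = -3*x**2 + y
-6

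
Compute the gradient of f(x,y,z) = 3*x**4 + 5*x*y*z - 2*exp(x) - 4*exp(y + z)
(12*x**3 + 5*y*z - 2*exp(x), 5*x*z - 4*exp(y + z), 5*x*y - 4*exp(y + z))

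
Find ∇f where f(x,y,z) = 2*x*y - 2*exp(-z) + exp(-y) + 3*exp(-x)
(2*y - 3*exp(-x), 2*x - exp(-y), 2*exp(-z))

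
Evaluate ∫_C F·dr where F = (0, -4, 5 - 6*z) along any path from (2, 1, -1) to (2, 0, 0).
12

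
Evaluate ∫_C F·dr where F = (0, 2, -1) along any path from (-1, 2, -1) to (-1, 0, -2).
-3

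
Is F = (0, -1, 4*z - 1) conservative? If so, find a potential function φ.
Yes, F is conservative. φ = -y + 2*z**2 - z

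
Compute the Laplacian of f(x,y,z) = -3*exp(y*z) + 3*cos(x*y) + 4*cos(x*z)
-3*x**2*cos(x*y) - 4*x**2*cos(x*z) - 3*y**2*exp(y*z) - 3*y**2*cos(x*y) - 3*z**2*exp(y*z) - 4*z**2*cos(x*z)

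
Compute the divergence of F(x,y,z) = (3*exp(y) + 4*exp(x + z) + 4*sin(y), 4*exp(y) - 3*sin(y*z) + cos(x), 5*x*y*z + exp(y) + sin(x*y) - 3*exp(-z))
5*x*y - 3*z*cos(y*z) + 4*exp(y) + 4*exp(x + z) + 3*exp(-z)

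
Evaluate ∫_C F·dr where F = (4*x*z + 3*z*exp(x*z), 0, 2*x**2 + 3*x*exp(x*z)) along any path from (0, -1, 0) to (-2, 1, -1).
-11 + 3*exp(2)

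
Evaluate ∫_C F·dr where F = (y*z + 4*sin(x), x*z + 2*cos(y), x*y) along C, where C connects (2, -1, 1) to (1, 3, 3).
-4*cos(1) + 4*cos(2) + 2*sin(3) + 2*sin(1) + 11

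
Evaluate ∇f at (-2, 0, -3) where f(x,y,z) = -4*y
(0, -4, 0)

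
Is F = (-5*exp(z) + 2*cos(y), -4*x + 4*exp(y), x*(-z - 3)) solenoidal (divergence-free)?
No, ∇·F = -x + 4*exp(y)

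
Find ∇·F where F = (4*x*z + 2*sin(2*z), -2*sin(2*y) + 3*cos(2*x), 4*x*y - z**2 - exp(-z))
2*z - 4*cos(2*y) + exp(-z)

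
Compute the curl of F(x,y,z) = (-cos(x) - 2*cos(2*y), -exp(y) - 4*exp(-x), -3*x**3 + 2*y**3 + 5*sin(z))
(6*y**2, 9*x**2, -4*sin(2*y) + 4*exp(-x))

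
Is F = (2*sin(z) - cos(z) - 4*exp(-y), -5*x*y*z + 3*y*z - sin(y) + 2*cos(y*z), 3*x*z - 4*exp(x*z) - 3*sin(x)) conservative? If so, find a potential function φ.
No, ∇×F = (y*(5*x + 2*sin(y*z) - 3), 4*z*exp(x*z) - 3*z + sin(z) + 3*cos(x) + 2*cos(z), -5*y*z - 4*exp(-y)) ≠ 0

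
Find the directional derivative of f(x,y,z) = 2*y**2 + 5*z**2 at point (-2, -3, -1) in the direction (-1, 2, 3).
-27*sqrt(14)/7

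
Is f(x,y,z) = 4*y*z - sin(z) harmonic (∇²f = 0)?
No, ∇²f = sin(z)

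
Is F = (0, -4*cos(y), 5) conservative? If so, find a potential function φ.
Yes, F is conservative. φ = 5*z - 4*sin(y)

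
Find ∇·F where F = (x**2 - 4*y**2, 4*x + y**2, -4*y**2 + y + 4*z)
2*x + 2*y + 4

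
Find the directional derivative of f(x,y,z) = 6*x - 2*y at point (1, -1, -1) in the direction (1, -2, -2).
10/3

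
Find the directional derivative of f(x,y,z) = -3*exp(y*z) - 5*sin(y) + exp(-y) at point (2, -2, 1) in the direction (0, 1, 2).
sqrt(5)*(-exp(4) + 9 - 5*exp(2)*cos(2))*exp(-2)/5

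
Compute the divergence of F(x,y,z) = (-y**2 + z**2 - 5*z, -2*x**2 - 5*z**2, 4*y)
0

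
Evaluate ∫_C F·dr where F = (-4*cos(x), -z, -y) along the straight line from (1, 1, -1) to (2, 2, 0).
-4*sin(2) - 1 + 4*sin(1)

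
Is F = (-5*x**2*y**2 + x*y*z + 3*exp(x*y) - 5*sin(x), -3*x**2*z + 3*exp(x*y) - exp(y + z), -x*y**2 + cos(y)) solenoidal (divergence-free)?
No, ∇·F = -10*x*y**2 + 3*x*exp(x*y) + y*z + 3*y*exp(x*y) - exp(y + z) - 5*cos(x)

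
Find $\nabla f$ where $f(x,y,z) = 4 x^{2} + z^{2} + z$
(8*x, 0, 2*z + 1)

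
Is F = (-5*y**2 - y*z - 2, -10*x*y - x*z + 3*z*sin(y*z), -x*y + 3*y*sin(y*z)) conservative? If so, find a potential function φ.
Yes, F is conservative. φ = -5*x*y**2 - x*y*z - 2*x - 3*cos(y*z)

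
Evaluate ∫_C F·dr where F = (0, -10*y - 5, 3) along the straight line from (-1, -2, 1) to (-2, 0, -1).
4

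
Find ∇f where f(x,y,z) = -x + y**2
(-1, 2*y, 0)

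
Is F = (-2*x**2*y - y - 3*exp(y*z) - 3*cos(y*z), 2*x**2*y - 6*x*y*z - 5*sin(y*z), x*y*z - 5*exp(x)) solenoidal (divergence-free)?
No, ∇·F = 2*x**2 - 3*x*y - 6*x*z - 5*z*cos(y*z)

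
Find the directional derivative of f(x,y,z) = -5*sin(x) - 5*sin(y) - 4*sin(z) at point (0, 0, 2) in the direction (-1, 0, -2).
sqrt(5)*(8*cos(2) + 5)/5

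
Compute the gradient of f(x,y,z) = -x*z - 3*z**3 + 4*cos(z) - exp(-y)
(-z, exp(-y), -x - 9*z**2 - 4*sin(z))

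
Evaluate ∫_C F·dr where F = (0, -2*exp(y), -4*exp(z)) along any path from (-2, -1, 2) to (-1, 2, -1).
-(2 - 2*exp(3))*exp(-1)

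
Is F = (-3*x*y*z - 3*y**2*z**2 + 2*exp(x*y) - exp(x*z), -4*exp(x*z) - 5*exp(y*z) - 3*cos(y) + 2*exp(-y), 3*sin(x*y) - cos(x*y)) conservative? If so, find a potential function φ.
No, ∇×F = (4*x*exp(x*z) + x*sin(x*y) + 3*x*cos(x*y) + 5*y*exp(y*z), -3*x*y - x*exp(x*z) - 6*y**2*z - y*sin(x*y) - 3*y*cos(x*y), 3*x*z - 2*x*exp(x*y) + 6*y*z**2 - 4*z*exp(x*z)) ≠ 0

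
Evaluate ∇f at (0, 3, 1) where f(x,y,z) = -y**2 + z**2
(0, -6, 2)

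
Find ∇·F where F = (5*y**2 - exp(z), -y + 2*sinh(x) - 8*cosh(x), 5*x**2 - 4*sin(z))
-4*cos(z) - 1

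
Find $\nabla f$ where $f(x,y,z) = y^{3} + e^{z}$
(0, 3*y**2, exp(z))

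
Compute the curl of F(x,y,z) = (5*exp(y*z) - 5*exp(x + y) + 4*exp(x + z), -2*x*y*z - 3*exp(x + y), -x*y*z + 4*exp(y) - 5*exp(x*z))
(2*x*y - x*z + 4*exp(y), y*z + 5*y*exp(y*z) + 5*z*exp(x*z) + 4*exp(x + z), -2*y*z - 5*z*exp(y*z) + 2*exp(x + y))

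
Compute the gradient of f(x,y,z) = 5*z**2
(0, 0, 10*z)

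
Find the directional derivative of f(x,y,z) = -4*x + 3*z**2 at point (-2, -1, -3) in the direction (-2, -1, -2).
44/3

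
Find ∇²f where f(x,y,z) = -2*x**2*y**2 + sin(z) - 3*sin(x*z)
3*x**2*sin(x*z) - 4*x**2 - 4*y**2 + 3*z**2*sin(x*z) - sin(z)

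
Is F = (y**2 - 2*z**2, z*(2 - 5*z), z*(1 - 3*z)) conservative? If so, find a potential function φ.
No, ∇×F = (10*z - 2, -4*z, -2*y) ≠ 0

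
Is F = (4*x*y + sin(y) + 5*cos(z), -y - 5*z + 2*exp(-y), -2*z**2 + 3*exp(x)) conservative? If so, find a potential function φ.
No, ∇×F = (5, -3*exp(x) - 5*sin(z), -4*x - cos(y)) ≠ 0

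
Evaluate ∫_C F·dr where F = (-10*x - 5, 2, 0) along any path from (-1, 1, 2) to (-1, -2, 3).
-6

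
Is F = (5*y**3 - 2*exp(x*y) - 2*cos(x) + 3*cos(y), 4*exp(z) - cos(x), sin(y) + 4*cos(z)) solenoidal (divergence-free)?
No, ∇·F = -2*y*exp(x*y) + 2*sin(x) - 4*sin(z)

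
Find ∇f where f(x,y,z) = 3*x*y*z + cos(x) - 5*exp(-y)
(3*y*z - sin(x), 3*x*z + 5*exp(-y), 3*x*y)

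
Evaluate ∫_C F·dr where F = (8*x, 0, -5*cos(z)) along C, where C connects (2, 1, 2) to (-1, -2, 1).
-12 - 5*sin(1) + 5*sin(2)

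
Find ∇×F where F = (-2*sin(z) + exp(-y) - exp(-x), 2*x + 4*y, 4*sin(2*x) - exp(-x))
(0, -8*cos(2*x) - 2*cos(z) - exp(-x), 2 + exp(-y))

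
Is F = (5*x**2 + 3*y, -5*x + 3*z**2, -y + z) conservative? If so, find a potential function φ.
No, ∇×F = (-6*z - 1, 0, -8) ≠ 0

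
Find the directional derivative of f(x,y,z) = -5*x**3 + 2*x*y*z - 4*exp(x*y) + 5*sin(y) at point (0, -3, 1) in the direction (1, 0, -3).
3*sqrt(10)/5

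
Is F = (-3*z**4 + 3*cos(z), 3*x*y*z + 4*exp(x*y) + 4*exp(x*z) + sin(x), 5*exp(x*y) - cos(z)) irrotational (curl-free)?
No, ∇×F = (x*(-3*y + 5*exp(x*y) - 4*exp(x*z)), -5*y*exp(x*y) - 12*z**3 - 3*sin(z), 3*y*z + 4*y*exp(x*y) + 4*z*exp(x*z) + cos(x))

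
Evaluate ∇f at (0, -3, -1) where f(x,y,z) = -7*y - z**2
(0, -7, 2)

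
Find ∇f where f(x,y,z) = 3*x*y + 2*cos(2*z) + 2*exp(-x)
(3*y - 2*exp(-x), 3*x, -4*sin(2*z))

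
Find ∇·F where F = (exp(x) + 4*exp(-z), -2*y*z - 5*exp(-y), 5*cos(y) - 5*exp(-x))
-2*z + exp(x) + 5*exp(-y)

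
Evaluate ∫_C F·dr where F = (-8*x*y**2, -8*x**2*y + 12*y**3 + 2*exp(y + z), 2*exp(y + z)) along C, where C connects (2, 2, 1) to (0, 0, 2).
-2*exp(3) + 2*exp(2) + 16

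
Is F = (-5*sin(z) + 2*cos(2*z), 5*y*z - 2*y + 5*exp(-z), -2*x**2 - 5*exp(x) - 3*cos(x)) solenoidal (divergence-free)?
No, ∇·F = 5*z - 2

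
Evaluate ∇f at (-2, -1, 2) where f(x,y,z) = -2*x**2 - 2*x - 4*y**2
(6, 8, 0)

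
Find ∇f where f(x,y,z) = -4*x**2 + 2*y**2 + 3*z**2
(-8*x, 4*y, 6*z)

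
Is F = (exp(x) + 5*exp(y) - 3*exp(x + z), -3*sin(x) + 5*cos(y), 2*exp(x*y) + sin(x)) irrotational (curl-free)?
No, ∇×F = (2*x*exp(x*y), -2*y*exp(x*y) - 3*exp(x + z) - cos(x), -5*exp(y) - 3*cos(x))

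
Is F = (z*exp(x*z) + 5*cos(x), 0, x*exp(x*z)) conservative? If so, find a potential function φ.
Yes, F is conservative. φ = exp(x*z) + 5*sin(x)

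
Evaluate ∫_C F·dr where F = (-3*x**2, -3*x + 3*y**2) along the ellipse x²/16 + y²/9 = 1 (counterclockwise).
-36*pi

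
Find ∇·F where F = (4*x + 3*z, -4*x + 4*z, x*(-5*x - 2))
4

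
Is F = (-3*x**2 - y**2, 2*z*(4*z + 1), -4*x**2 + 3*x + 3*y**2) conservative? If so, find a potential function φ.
No, ∇×F = (6*y - 16*z - 2, 8*x - 3, 2*y) ≠ 0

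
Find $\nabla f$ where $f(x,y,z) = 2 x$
(2, 0, 0)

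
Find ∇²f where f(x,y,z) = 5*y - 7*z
0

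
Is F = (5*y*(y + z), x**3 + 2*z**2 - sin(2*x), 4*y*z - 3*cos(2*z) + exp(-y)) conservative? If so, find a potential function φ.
No, ∇×F = (-exp(-y), 5*y, 3*x**2 - 10*y - 5*z - 2*cos(2*x)) ≠ 0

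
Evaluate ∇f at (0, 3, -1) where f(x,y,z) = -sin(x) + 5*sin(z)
(-1, 0, 5*cos(1))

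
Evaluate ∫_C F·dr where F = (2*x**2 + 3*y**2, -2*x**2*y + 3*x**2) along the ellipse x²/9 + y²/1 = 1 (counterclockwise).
0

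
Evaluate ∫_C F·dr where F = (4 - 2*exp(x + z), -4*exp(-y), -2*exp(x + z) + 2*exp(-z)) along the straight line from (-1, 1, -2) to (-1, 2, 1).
-6*exp(-1) - 2 + 2*exp(-3) + 4*exp(-2) + 2*exp(2)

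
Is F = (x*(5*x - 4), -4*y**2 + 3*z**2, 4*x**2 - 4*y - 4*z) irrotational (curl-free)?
No, ∇×F = (-6*z - 4, -8*x, 0)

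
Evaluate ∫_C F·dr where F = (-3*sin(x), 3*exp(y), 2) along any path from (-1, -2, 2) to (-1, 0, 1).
1 - 3*exp(-2)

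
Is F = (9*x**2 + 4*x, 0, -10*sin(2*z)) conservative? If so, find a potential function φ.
Yes, F is conservative. φ = 3*x**3 + 2*x**2 + 5*cos(2*z)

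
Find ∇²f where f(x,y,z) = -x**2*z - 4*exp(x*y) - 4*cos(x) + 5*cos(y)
-4*x**2*exp(x*y) - 4*y**2*exp(x*y) - 2*z + 4*cos(x) - 5*cos(y)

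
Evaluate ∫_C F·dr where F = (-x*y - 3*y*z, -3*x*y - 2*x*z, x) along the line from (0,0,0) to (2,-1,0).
-2/3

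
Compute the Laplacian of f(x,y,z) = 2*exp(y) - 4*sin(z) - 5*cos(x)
2*exp(y) + 4*sin(z) + 5*cos(x)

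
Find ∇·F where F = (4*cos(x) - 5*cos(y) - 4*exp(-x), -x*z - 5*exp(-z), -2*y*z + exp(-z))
-2*y - 4*sin(x) - exp(-z) + 4*exp(-x)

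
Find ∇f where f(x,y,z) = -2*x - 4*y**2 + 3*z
(-2, -8*y, 3)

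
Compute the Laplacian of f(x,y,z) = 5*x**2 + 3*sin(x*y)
-3*x**2*sin(x*y) - 3*y**2*sin(x*y) + 10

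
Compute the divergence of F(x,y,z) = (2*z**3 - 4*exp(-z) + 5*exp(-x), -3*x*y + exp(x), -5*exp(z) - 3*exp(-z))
-3*x - 5*exp(z) + 3*exp(-z) - 5*exp(-x)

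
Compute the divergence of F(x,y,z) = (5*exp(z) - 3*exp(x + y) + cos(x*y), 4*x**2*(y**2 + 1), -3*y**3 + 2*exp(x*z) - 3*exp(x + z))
8*x**2*y + 2*x*exp(x*z) - y*sin(x*y) - 3*exp(x + y) - 3*exp(x + z)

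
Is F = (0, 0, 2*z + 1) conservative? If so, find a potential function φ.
Yes, F is conservative. φ = z*(z + 1)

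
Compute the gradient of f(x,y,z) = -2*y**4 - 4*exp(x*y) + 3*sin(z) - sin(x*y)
(-y*(4*exp(x*y) + cos(x*y)), -4*x*exp(x*y) - x*cos(x*y) - 8*y**3, 3*cos(z))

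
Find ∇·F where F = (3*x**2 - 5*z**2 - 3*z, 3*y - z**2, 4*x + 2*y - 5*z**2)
6*x - 10*z + 3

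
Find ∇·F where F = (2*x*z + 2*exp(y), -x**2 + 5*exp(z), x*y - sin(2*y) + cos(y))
2*z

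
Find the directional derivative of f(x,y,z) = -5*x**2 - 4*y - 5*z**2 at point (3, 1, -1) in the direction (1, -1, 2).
-sqrt(6)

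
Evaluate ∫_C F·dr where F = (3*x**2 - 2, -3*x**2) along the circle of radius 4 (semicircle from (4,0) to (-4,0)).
-112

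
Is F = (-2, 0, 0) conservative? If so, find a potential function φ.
Yes, F is conservative. φ = -2*x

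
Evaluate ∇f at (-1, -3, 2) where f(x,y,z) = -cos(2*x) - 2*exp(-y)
(-2*sin(2), 2*exp(3), 0)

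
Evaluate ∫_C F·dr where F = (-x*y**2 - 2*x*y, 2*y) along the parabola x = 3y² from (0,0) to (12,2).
-2092/5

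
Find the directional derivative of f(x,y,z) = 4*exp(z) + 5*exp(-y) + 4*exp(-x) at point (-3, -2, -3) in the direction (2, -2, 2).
sqrt(3)*((5 - 4*E)*exp(5) + 4)*exp(-3)/3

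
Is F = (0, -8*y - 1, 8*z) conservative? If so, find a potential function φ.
Yes, F is conservative. φ = -4*y**2 - y + 4*z**2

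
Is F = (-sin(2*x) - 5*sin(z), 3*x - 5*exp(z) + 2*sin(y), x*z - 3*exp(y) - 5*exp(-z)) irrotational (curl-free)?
No, ∇×F = (-3*exp(y) + 5*exp(z), -z - 5*cos(z), 3)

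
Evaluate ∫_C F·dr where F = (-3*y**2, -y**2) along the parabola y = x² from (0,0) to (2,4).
-608/15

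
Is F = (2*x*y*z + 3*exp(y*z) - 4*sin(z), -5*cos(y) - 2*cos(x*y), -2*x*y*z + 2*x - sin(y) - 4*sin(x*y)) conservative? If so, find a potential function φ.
No, ∇×F = (-2*x*z - 4*x*cos(x*y) - cos(y), 2*x*y + 2*y*z + 3*y*exp(y*z) + 4*y*cos(x*y) - 4*cos(z) - 2, -2*x*z + 2*y*sin(x*y) - 3*z*exp(y*z)) ≠ 0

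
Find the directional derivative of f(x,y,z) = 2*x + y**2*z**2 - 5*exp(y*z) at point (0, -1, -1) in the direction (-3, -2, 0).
2*sqrt(13)*(-5*E - 1)/13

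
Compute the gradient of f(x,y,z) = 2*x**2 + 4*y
(4*x, 4, 0)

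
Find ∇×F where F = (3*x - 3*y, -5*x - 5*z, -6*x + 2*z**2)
(5, 6, -2)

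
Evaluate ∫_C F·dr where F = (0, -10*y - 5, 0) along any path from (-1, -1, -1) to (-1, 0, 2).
0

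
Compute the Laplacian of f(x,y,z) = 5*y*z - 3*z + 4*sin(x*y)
-4*(x**2 + y**2)*sin(x*y)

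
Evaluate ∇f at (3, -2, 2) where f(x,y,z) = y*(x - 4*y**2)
(-2, -45, 0)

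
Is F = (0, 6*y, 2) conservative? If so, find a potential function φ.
Yes, F is conservative. φ = 3*y**2 + 2*z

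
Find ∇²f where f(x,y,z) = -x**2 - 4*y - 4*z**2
-10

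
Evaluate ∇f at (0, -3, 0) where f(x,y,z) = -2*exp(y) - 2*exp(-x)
(2, -2*exp(-3), 0)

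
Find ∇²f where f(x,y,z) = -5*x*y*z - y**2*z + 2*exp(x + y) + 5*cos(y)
-2*z + 4*exp(x + y) - 5*cos(y)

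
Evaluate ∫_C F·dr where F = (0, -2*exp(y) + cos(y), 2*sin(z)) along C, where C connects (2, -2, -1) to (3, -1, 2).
-sin(1) - 2*exp(-1) + 2*exp(-2) - 2*cos(2) + sin(2) + 2*cos(1)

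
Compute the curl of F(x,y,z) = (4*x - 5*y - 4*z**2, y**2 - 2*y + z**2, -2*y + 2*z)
(-2*z - 2, -8*z, 5)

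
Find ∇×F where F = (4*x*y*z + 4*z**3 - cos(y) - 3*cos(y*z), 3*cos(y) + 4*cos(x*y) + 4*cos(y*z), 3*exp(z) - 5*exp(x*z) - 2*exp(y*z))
(4*y*sin(y*z) - 2*z*exp(y*z), 4*x*y + 3*y*sin(y*z) + 12*z**2 + 5*z*exp(x*z), -4*x*z - 4*y*sin(x*y) - 3*z*sin(y*z) - sin(y))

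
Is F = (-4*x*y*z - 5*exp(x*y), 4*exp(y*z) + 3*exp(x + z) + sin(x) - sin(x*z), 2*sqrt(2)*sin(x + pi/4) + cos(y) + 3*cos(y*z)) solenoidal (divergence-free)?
No, ∇·F = -4*y*z - 5*y*exp(x*y) - 3*y*sin(y*z) + 4*z*exp(y*z)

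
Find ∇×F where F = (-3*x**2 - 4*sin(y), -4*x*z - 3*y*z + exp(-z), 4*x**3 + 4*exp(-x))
(4*x + 3*y + exp(-z), -12*x**2 + 4*exp(-x), -4*z + 4*cos(y))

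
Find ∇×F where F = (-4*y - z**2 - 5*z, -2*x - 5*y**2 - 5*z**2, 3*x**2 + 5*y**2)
(10*y + 10*z, -6*x - 2*z - 5, 2)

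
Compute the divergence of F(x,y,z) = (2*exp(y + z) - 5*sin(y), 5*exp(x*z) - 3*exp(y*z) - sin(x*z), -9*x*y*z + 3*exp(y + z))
-9*x*y - 3*z*exp(y*z) + 3*exp(y + z)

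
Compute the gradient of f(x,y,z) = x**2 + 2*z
(2*x, 0, 2)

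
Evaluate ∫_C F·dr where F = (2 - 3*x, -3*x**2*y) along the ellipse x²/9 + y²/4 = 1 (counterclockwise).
0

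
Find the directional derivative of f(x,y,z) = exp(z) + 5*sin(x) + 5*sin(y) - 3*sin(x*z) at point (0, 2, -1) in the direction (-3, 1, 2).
sqrt(14)*(E*(-24 + 5*cos(2)) + 2)*exp(-1)/14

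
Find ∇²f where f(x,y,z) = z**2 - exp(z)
2 - exp(z)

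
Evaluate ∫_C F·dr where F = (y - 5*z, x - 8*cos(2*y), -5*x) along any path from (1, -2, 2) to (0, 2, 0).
12 - 8*sin(4)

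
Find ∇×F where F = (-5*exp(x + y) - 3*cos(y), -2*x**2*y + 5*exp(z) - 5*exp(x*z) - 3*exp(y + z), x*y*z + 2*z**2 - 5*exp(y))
(x*z + 5*x*exp(x*z) - 5*exp(y) - 5*exp(z) + 3*exp(y + z), -y*z, -4*x*y - 5*z*exp(x*z) + 5*exp(x + y) - 3*sin(y))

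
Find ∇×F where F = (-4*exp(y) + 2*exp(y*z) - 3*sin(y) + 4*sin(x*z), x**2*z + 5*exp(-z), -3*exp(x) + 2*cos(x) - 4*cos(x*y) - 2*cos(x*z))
(-x**2 + 4*x*sin(x*y) + 5*exp(-z), 4*x*cos(x*z) + 2*y*exp(y*z) - 4*y*sin(x*y) - 2*z*sin(x*z) + 3*exp(x) + 2*sin(x), 2*x*z - 2*z*exp(y*z) + 4*exp(y) + 3*cos(y))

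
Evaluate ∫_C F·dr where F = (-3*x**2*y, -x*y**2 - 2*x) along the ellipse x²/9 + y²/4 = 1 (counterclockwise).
45*pi/2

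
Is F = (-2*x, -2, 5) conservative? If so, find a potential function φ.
Yes, F is conservative. φ = -x**2 - 2*y + 5*z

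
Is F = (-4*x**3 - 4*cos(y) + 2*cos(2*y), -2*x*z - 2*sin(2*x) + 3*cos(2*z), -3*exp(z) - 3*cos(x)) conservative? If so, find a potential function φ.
No, ∇×F = (2*x + 6*sin(2*z), -3*sin(x), -2*z - 4*sin(y) + 4*sin(2*y) - 4*cos(2*x)) ≠ 0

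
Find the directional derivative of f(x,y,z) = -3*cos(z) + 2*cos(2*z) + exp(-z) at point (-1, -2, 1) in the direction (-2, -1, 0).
0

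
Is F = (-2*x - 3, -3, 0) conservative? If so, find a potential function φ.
Yes, F is conservative. φ = -x**2 - 3*x - 3*y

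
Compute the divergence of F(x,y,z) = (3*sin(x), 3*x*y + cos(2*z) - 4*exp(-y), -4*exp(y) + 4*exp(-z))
3*x + 3*cos(x) - 4*exp(-z) + 4*exp(-y)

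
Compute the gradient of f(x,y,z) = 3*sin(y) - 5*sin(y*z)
(0, -5*z*cos(y*z) + 3*cos(y), -5*y*cos(y*z))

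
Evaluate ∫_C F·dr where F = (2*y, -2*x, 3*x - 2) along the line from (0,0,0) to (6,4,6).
42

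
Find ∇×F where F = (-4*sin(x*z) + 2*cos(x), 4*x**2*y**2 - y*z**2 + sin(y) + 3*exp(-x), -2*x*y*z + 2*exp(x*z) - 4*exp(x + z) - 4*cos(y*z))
(2*z*(-x + y + 2*sin(y*z)), -4*x*cos(x*z) + 2*y*z - 2*z*exp(x*z) + 4*exp(x + z), 8*x*y**2 - 3*exp(-x))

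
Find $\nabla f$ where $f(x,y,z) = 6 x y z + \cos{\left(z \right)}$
(6*y*z, 6*x*z, 6*x*y - sin(z))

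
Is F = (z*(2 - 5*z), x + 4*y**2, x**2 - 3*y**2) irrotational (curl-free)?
No, ∇×F = (-6*y, -2*x - 10*z + 2, 1)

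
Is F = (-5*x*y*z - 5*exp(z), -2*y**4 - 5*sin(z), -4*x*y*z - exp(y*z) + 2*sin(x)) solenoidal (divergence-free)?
No, ∇·F = y*(-4*x - 8*y**2 - 5*z - exp(y*z))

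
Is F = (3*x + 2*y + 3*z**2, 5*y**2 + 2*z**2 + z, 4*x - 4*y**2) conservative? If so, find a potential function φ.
No, ∇×F = (-8*y - 4*z - 1, 6*z - 4, -2) ≠ 0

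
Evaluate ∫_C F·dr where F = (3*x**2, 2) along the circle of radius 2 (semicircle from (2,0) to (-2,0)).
-16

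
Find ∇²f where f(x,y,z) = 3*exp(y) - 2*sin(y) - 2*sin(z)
3*exp(y) + 2*sin(y) + 2*sin(z)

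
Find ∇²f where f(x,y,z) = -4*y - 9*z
0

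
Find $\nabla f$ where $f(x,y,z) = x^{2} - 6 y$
(2*x, -6, 0)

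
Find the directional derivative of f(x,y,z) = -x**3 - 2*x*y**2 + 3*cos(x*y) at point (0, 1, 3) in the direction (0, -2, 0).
0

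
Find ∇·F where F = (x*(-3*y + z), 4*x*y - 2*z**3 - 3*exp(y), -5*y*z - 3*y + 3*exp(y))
4*x - 8*y + z - 3*exp(y)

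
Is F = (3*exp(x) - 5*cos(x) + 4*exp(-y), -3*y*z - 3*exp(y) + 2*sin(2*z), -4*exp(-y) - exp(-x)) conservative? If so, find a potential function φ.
No, ∇×F = (3*y - 4*cos(2*z) + 4*exp(-y), -exp(-x), 4*exp(-y)) ≠ 0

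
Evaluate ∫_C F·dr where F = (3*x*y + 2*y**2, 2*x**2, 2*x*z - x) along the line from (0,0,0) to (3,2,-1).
83/2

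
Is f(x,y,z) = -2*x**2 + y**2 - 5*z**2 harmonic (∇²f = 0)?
No, ∇²f = -12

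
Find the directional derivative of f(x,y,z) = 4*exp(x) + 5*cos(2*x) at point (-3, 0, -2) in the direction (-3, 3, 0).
-sqrt(2)*(5*exp(3)*sin(6) + 2)*exp(-3)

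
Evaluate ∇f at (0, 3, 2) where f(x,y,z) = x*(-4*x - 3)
(-3, 0, 0)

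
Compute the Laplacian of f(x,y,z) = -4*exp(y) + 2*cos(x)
-4*exp(y) - 2*cos(x)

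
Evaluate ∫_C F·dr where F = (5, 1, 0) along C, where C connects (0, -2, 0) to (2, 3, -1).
15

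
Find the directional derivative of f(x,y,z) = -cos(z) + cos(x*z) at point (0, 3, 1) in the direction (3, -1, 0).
0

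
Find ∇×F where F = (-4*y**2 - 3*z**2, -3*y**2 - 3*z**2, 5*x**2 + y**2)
(2*y + 6*z, -10*x - 6*z, 8*y)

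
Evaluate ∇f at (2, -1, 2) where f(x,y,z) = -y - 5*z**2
(0, -1, -20)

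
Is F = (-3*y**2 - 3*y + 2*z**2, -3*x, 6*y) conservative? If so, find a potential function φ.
No, ∇×F = (6, 4*z, 6*y) ≠ 0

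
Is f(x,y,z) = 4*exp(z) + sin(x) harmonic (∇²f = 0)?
No, ∇²f = 4*exp(z) - sin(x)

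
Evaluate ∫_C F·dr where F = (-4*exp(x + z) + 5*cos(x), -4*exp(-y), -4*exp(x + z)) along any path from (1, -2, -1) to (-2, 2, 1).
-4*exp(2) - 5*sin(2) - 5*sin(1) - 4*exp(-1) + 4*exp(-2) + 4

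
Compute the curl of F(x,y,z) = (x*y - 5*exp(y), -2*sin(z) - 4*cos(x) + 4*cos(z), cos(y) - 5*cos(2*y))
(-sin(y) + 10*sin(2*y) + 4*sin(z) + 2*cos(z), 0, -x + 5*exp(y) + 4*sin(x))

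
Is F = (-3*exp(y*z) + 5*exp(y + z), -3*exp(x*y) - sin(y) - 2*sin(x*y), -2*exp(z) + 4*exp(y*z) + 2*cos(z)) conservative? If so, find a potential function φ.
No, ∇×F = (4*z*exp(y*z), -3*y*exp(y*z) + 5*exp(y + z), -3*y*exp(x*y) - 2*y*cos(x*y) + 3*z*exp(y*z) - 5*exp(y + z)) ≠ 0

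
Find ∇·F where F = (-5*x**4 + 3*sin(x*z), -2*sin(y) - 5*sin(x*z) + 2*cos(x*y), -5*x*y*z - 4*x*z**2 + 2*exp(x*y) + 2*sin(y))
-20*x**3 - 5*x*y - 8*x*z - 2*x*sin(x*y) + 3*z*cos(x*z) - 2*cos(y)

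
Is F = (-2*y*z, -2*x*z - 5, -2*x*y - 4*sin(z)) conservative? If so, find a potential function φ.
Yes, F is conservative. φ = -2*x*y*z - 5*y + 4*cos(z)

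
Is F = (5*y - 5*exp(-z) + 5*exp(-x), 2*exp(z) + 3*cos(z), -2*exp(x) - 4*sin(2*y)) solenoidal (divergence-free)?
No, ∇·F = -5*exp(-x)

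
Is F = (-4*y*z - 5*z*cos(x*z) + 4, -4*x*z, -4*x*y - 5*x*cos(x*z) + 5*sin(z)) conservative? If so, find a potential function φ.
Yes, F is conservative. φ = -4*x*y*z + 4*x - 5*sin(x*z) - 5*cos(z)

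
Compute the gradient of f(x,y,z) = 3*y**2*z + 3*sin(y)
(0, 6*y*z + 3*cos(y), 3*y**2)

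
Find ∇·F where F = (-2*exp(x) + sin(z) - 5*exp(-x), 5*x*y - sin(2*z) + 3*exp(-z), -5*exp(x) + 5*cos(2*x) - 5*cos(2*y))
5*x - 2*exp(x) + 5*exp(-x)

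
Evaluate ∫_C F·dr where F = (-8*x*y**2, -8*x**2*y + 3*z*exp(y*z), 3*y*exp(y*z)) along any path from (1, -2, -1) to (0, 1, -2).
16 - 6*sinh(2)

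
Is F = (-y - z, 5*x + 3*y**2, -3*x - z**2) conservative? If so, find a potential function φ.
No, ∇×F = (0, 2, 6) ≠ 0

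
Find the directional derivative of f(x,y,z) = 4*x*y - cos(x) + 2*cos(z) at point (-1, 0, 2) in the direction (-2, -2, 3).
2*sqrt(17)*(-3*sin(2) + sin(1) + 4)/17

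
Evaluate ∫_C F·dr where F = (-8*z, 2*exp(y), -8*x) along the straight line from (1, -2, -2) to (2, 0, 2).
-46 - 2*exp(-2)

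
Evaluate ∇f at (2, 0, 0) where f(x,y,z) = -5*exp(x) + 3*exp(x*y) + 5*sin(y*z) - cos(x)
(-5*exp(2) + sin(2), 6, 0)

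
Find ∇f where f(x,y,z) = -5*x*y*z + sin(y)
(-5*y*z, -5*x*z + cos(y), -5*x*y)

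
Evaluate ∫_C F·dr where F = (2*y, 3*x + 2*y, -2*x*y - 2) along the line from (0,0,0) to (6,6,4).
22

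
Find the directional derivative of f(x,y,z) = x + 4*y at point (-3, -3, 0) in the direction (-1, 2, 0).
7*sqrt(5)/5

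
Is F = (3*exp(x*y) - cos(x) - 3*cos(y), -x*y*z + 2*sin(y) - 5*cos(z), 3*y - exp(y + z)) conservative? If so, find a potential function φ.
No, ∇×F = (x*y - exp(y + z) - 5*sin(z) + 3, 0, -3*x*exp(x*y) - y*z - 3*sin(y)) ≠ 0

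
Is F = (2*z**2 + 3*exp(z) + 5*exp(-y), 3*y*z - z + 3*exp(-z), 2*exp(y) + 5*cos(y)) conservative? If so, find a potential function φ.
No, ∇×F = (-3*y + 2*exp(y) - 5*sin(y) + 1 + 3*exp(-z), 4*z + 3*exp(z), 5*exp(-y)) ≠ 0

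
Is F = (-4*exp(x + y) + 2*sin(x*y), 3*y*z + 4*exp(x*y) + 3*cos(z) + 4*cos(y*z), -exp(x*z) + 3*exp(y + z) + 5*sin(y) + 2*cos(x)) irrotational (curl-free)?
No, ∇×F = (4*y*sin(y*z) - 3*y + 3*exp(y + z) + 3*sin(z) + 5*cos(y), z*exp(x*z) + 2*sin(x), -2*x*cos(x*y) + 4*y*exp(x*y) + 4*exp(x + y))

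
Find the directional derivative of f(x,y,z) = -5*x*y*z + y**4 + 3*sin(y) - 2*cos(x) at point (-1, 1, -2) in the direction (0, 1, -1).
sqrt(2)*(-11 + 3*cos(1))/2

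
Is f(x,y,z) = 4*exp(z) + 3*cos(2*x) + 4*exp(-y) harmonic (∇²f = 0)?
No, ∇²f = 4*exp(z) - 12*cos(2*x) + 4*exp(-y)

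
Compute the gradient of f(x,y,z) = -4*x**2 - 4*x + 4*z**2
(-8*x - 4, 0, 8*z)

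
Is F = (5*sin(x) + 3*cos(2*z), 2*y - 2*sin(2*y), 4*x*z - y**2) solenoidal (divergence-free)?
No, ∇·F = 4*x + 5*cos(x) - 4*cos(2*y) + 2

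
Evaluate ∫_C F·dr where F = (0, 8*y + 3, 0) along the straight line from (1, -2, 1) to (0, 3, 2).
35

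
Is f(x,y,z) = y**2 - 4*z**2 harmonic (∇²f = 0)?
No, ∇²f = -6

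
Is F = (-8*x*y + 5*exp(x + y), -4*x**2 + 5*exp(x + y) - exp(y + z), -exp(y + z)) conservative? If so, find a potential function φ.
Yes, F is conservative. φ = -4*x**2*y + 5*exp(x + y) - exp(y + z)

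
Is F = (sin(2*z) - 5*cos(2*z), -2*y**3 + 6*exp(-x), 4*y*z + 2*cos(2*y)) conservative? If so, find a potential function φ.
No, ∇×F = (4*z - 4*sin(2*y), 10*sin(2*z) + 2*cos(2*z), -6*exp(-x)) ≠ 0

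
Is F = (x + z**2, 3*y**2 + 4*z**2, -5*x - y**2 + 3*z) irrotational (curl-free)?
No, ∇×F = (-2*y - 8*z, 2*z + 5, 0)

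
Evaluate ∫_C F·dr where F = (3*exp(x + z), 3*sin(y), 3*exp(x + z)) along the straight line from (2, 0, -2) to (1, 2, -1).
3 - 3*cos(2)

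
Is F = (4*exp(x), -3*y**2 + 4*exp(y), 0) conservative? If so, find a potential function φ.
Yes, F is conservative. φ = -y**3 + 4*exp(x) + 4*exp(y)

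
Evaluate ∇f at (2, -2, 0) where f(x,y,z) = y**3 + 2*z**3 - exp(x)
(-exp(2), 12, 0)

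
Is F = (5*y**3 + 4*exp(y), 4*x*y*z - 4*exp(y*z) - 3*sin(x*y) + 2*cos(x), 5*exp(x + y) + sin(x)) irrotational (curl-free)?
No, ∇×F = (-4*x*y + 4*y*exp(y*z) + 5*exp(x + y), -5*exp(x + y) - cos(x), -15*y**2 + 4*y*z - 3*y*cos(x*y) - 4*exp(y) - 2*sin(x))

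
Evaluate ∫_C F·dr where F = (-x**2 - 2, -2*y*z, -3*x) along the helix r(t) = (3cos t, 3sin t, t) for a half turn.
9*pi/2 + 30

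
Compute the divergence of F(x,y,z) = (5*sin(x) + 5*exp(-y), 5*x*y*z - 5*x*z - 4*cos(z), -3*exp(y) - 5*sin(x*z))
5*x*z - 5*x*cos(x*z) + 5*cos(x)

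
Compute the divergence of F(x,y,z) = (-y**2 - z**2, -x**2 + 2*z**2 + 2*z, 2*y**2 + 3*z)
3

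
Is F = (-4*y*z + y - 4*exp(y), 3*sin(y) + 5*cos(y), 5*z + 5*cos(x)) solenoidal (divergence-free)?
No, ∇·F = -5*sin(y) + 3*cos(y) + 5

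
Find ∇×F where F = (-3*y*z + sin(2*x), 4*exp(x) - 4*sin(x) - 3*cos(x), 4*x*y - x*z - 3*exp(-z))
(4*x, -7*y + z, 3*z + 4*exp(x) + 3*sin(x) - 4*cos(x))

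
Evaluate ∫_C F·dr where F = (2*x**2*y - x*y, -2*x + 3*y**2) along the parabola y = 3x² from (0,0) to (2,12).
8612/5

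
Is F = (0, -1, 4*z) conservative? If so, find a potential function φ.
Yes, F is conservative. φ = -y + 2*z**2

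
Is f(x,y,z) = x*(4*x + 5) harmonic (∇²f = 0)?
No, ∇²f = 8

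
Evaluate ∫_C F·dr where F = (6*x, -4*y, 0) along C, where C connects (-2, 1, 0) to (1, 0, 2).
-7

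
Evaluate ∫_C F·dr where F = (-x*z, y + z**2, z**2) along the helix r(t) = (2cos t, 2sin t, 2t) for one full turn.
28*pi + 64*pi**3/3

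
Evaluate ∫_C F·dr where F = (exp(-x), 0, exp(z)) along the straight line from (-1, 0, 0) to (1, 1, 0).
2*sinh(1)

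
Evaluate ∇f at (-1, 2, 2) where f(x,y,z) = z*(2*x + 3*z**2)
(4, 0, 34)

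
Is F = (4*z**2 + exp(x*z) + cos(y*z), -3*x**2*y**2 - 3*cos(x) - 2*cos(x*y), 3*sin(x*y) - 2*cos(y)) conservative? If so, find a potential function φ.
No, ∇×F = (3*x*cos(x*y) + 2*sin(y), x*exp(x*z) - y*sin(y*z) - 3*y*cos(x*y) + 8*z, -6*x*y**2 + 2*y*sin(x*y) + z*sin(y*z) + 3*sin(x)) ≠ 0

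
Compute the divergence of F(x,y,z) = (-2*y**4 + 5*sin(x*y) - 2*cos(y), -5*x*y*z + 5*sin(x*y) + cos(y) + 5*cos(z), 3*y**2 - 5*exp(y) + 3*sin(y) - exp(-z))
-5*x*z + 5*x*cos(x*y) + 5*y*cos(x*y) - sin(y) + exp(-z)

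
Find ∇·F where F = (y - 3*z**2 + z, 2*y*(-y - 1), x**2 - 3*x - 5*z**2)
-4*y - 10*z - 2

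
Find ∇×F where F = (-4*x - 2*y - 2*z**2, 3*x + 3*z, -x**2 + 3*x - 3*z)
(-3, 2*x - 4*z - 3, 5)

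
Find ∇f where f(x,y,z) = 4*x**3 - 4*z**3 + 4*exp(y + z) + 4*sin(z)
(12*x**2, 4*exp(y + z), -12*z**2 + 4*exp(y + z) + 4*cos(z))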